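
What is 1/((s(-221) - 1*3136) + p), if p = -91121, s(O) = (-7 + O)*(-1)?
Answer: -1/94029 ≈ -1.0635e-5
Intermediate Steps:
s(O) = 7 - O
1/((s(-221) - 1*3136) + p) = 1/(((7 - 1*(-221)) - 1*3136) - 91121) = 1/(((7 + 221) - 3136) - 91121) = 1/((228 - 3136) - 91121) = 1/(-2908 - 91121) = 1/(-94029) = -1/94029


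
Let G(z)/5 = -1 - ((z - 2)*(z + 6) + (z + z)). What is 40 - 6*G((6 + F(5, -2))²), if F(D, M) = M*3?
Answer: -290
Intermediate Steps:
F(D, M) = 3*M
G(z) = -5 - 10*z - 5*(-2 + z)*(6 + z) (G(z) = 5*(-1 - ((z - 2)*(z + 6) + (z + z))) = 5*(-1 - ((-2 + z)*(6 + z) + 2*z)) = 5*(-1 - (2*z + (-2 + z)*(6 + z))) = 5*(-1 + (-2*z - (-2 + z)*(6 + z))) = 5*(-1 - 2*z - (-2 + z)*(6 + z)) = -5 - 10*z - 5*(-2 + z)*(6 + z))
40 - 6*G((6 + F(5, -2))²) = 40 - 6*(55 - 30*(6 + 3*(-2))² - 5*(6 + 3*(-2))⁴) = 40 - 6*(55 - 30*(6 - 6)² - 5*(6 - 6)⁴) = 40 - 6*(55 - 30*0² - 5*(0²)²) = 40 - 6*(55 - 30*0 - 5*0²) = 40 - 6*(55 + 0 - 5*0) = 40 - 6*(55 + 0 + 0) = 40 - 6*55 = 40 - 330 = -290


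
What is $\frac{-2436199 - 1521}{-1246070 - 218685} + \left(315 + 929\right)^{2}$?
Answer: $\frac{453352706280}{292951} \approx 1.5475 \cdot 10^{6}$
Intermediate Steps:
$\frac{-2436199 - 1521}{-1246070 - 218685} + \left(315 + 929\right)^{2} = - \frac{2437720}{-1464755} + 1244^{2} = \left(-2437720\right) \left(- \frac{1}{1464755}\right) + 1547536 = \frac{487544}{292951} + 1547536 = \frac{453352706280}{292951}$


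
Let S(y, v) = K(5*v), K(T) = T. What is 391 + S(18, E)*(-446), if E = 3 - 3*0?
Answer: -6299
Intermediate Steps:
E = 3 (E = 3 + 0 = 3)
S(y, v) = 5*v
391 + S(18, E)*(-446) = 391 + (5*3)*(-446) = 391 + 15*(-446) = 391 - 6690 = -6299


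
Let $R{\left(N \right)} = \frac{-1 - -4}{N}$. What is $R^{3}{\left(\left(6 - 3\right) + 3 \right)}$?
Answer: $\frac{1}{8} \approx 0.125$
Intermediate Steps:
$R{\left(N \right)} = \frac{3}{N}$ ($R{\left(N \right)} = \frac{-1 + 4}{N} = \frac{3}{N}$)
$R^{3}{\left(\left(6 - 3\right) + 3 \right)} = \left(\frac{3}{\left(6 - 3\right) + 3}\right)^{3} = \left(\frac{3}{3 + 3}\right)^{3} = \left(\frac{3}{6}\right)^{3} = \left(3 \cdot \frac{1}{6}\right)^{3} = \left(\frac{1}{2}\right)^{3} = \frac{1}{8}$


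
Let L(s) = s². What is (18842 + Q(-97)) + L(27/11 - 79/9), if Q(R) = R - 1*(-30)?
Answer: 184405651/9801 ≈ 18815.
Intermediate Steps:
Q(R) = 30 + R (Q(R) = R + 30 = 30 + R)
(18842 + Q(-97)) + L(27/11 - 79/9) = (18842 + (30 - 97)) + (27/11 - 79/9)² = (18842 - 67) + (27*(1/11) - 79*⅑)² = 18775 + (27/11 - 79/9)² = 18775 + (-626/99)² = 18775 + 391876/9801 = 184405651/9801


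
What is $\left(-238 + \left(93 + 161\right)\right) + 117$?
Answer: $133$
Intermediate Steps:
$\left(-238 + \left(93 + 161\right)\right) + 117 = \left(-238 + 254\right) + 117 = 16 + 117 = 133$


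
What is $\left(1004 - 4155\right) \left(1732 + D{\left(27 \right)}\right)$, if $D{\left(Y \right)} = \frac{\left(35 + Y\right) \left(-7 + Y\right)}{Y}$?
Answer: $- \frac{151260604}{27} \approx -5.6022 \cdot 10^{6}$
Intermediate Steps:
$D{\left(Y \right)} = \frac{\left(-7 + Y\right) \left(35 + Y\right)}{Y}$
$\left(1004 - 4155\right) \left(1732 + D{\left(27 \right)}\right) = \left(1004 - 4155\right) \left(1732 + \left(28 + 27 - \frac{245}{27}\right)\right) = - 3151 \left(1732 + \left(28 + 27 - \frac{245}{27}\right)\right) = - 3151 \left(1732 + \frac{1240}{27}\right) = \left(-3151\right) \frac{48004}{27} = - \frac{151260604}{27}$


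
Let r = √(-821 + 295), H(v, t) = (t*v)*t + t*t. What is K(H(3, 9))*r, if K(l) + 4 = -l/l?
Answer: -5*I*√526 ≈ -114.67*I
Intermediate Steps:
H(v, t) = t² + v*t² (H(v, t) = v*t² + t² = t² + v*t²)
K(l) = -5 (K(l) = -4 - l/l = -4 - 1*1 = -4 - 1 = -5)
r = I*√526 (r = √(-526) = I*√526 ≈ 22.935*I)
K(H(3, 9))*r = -5*I*√526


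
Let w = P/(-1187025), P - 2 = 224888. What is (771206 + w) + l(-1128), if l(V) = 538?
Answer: 183215839342/237405 ≈ 7.7174e+5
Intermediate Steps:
P = 224890 (P = 2 + 224888 = 224890)
w = -44978/237405 (w = 224890/(-1187025) = 224890*(-1/1187025) = -44978/237405 ≈ -0.18946)
(771206 + w) + l(-1128) = (771206 - 44978/237405) + 538 = 183088115452/237405 + 538 = 183215839342/237405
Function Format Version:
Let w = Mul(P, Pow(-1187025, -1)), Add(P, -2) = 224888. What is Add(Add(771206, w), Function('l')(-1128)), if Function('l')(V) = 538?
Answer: Rational(183215839342, 237405) ≈ 7.7174e+5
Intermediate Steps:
P = 224890 (P = Add(2, 224888) = 224890)
w = Rational(-44978, 237405) (w = Mul(224890, Pow(-1187025, -1)) = Mul(224890, Rational(-1, 1187025)) = Rational(-44978, 237405) ≈ -0.18946)
Add(Add(771206, w), Function('l')(-1128)) = Add(Add(771206, Rational(-44978, 237405)), 538) = Add(Rational(183088115452, 237405), 538) = Rational(183215839342, 237405)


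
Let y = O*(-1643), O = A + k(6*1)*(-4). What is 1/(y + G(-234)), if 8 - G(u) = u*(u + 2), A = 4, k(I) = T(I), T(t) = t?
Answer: -1/21420 ≈ -4.6685e-5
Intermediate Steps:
k(I) = I
O = -20 (O = 4 + (6*1)*(-4) = 4 + 6*(-4) = 4 - 24 = -20)
G(u) = 8 - u*(2 + u) (G(u) = 8 - u*(u + 2) = 8 - u*(2 + u))
y = 32860 (y = -20*(-1643) = 32860)
1/(y + G(-234)) = 1/(32860 + (8 - 1*(-234)² - 2*(-234))) = 1/(32860 + (8 - 1*54756 + 468)) = 1/(32860 + (8 - 54756 + 468)) = 1/(32860 - 54280) = 1/(-21420) = -1/21420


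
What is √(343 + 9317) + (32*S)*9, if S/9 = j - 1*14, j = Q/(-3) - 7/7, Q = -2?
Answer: -37152 + 2*√2415 ≈ -37054.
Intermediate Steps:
j = -⅓ (j = -2/(-3) - 7/7 = -2*(-⅓) - 7*⅐ = ⅔ - 1 = -⅓ ≈ -0.33333)
S = -129 (S = 9*(-⅓ - 1*14) = 9*(-⅓ - 14) = 9*(-43/3) = -129)
√(343 + 9317) + (32*S)*9 = √(343 + 9317) + (32*(-129))*9 = √9660 - 4128*9 = 2*√2415 - 37152 = -37152 + 2*√2415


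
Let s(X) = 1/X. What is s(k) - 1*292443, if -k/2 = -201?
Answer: -117562085/402 ≈ -2.9244e+5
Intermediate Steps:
k = 402 (k = -2*(-201) = 402)
s(k) - 1*292443 = 1/402 - 1*292443 = 1/402 - 292443 = -117562085/402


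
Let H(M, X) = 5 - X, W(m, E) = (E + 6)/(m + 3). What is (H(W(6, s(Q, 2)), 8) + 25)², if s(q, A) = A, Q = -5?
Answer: 484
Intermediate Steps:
W(m, E) = (6 + E)/(3 + m)
(H(W(6, s(Q, 2)), 8) + 25)² = ((5 - 1*8) + 25)² = ((5 - 8) + 25)² = (-3 + 25)² = 22² = 484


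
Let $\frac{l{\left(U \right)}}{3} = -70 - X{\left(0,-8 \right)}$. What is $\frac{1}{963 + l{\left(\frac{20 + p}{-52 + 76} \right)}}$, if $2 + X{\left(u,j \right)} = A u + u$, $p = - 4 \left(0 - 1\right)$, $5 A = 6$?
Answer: $\frac{1}{759} \approx 0.0013175$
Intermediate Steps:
$A = \frac{6}{5}$ ($A = \frac{1}{5} \cdot 6 = \frac{6}{5} \approx 1.2$)
$p = 4$ ($p = \left(-4\right) \left(-1\right) = 4$)
$X{\left(u,j \right)} = -2 + \frac{11 u}{5}$ ($X{\left(u,j \right)} = -2 + \left(\frac{6 u}{5} + u\right) = -2 + \frac{11 u}{5}$)
$l{\left(U \right)} = -204$ ($l{\left(U \right)} = 3 \left(-70 - \left(-2 + \frac{11}{5} \cdot 0\right)\right) = 3 \left(-70 - \left(-2 + 0\right)\right) = 3 \left(-70 - -2\right) = 3 \left(-70 + 2\right) = 3 \left(-68\right) = -204$)
$\frac{1}{963 + l{\left(\frac{20 + p}{-52 + 76} \right)}} = \frac{1}{963 - 204} = \frac{1}{759}$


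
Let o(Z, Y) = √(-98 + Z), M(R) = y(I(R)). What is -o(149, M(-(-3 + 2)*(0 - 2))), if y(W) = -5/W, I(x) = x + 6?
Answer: -√51 ≈ -7.1414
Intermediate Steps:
I(x) = 6 + x
M(R) = -5/(6 + R)
-o(149, M(-(-3 + 2)*(0 - 2))) = -√(-98 + 149) = -√51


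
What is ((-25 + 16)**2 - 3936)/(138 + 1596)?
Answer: -1285/578 ≈ -2.2232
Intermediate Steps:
((-25 + 16)**2 - 3936)/(138 + 1596) = ((-9)**2 - 3936)/1734 = (81 - 3936)*(1/1734) = -3855*1/1734 = -1285/578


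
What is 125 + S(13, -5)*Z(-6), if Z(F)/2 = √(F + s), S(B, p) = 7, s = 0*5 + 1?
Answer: 125 + 14*I*√5 ≈ 125.0 + 31.305*I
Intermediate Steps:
s = 1 (s = 0 + 1 = 1)
Z(F) = 2*√(1 + F) (Z(F) = 2*√(F + 1) = 2*√(1 + F))
125 + S(13, -5)*Z(-6) = 125 + 7*(2*√(1 - 6)) = 125 + 7*(2*√(-5)) = 125 + 7*(2*(I*√5)) = 125 + 7*(2*I*√5) = 125 + 14*I*√5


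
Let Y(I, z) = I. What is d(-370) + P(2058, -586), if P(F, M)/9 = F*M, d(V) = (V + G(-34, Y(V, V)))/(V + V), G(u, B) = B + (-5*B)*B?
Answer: -10852966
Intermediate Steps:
G(u, B) = B - 5*B²
d(V) = (V + V*(1 - 5*V))/(2*V) (d(V) = (V + V*(1 - 5*V))/(V + V) = (V + V*(1 - 5*V))/((2*V)) = (V + V*(1 - 5*V))*(1/(2*V)) = (V + V*(1 - 5*V))/(2*V))
P(F, M) = 9*F*M (P(F, M) = 9*(F*M) = 9*F*M)
d(-370) + P(2058, -586) = (1 - 5/2*(-370)) + 9*2058*(-586) = (1 + 925) - 10853892 = 926 - 10853892 = -10852966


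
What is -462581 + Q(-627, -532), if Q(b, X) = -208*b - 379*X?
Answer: -130537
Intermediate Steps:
Q(b, X) = -379*X - 208*b
-462581 + Q(-627, -532) = -462581 + (-379*(-532) - 208*(-627)) = -462581 + (201628 + 130416) = -462581 + 332044 = -130537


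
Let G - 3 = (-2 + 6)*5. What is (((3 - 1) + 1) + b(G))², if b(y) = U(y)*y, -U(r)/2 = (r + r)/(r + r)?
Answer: 1849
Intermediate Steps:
U(r) = -2 (U(r) = -2*(r + r)/(r + r) = -2*2*r/(2*r) = -2*2*r*1/(2*r) = -2*1 = -2)
G = 23 (G = 3 + (-2 + 6)*5 = 3 + 4*5 = 3 + 20 = 23)
b(y) = -2*y
(((3 - 1) + 1) + b(G))² = (((3 - 1) + 1) - 2*23)² = ((2 + 1) - 46)² = (3 - 46)² = (-43)² = 1849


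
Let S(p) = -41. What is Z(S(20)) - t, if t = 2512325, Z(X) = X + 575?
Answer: -2511791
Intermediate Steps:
Z(X) = 575 + X
Z(S(20)) - t = (575 - 41) - 1*2512325 = 534 - 2512325 = -2511791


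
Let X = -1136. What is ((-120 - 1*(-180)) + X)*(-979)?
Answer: 1053404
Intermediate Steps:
((-120 - 1*(-180)) + X)*(-979) = ((-120 - 1*(-180)) - 1136)*(-979) = ((-120 + 180) - 1136)*(-979) = (60 - 1136)*(-979) = -1076*(-979) = 1053404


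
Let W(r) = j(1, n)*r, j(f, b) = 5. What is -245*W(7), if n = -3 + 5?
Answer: -8575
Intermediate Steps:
n = 2
W(r) = 5*r
-245*W(7) = -1225*7 = -245*35 = -8575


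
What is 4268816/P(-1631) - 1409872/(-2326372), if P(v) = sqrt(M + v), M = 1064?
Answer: 352468/581593 - 4268816*I*sqrt(7)/63 ≈ 0.60604 - 1.7927e+5*I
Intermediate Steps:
P(v) = sqrt(1064 + v)
4268816/P(-1631) - 1409872/(-2326372) = 4268816/(sqrt(1064 - 1631)) - 1409872/(-2326372) = 4268816/(sqrt(-567)) - 1409872*(-1/2326372) = 4268816/((9*I*sqrt(7))) + 352468/581593 = 4268816*(-I*sqrt(7)/63) + 352468/581593 = -4268816*I*sqrt(7)/63 + 352468/581593 = 352468/581593 - 4268816*I*sqrt(7)/63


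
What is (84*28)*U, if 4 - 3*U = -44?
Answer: 37632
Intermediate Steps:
U = 16 (U = 4/3 - 1/3*(-44) = 4/3 + 44/3 = 16)
(84*28)*U = (84*28)*16 = 2352*16 = 37632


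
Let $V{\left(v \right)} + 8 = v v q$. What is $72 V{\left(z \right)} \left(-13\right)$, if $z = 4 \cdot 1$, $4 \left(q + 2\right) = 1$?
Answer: $33696$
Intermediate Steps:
$q = - \frac{7}{4}$ ($q = -2 + \frac{1}{4} \cdot 1 = -2 + \frac{1}{4} = - \frac{7}{4} \approx -1.75$)
$z = 4$
$V{\left(v \right)} = -8 - \frac{7 v^{2}}{4}$ ($V{\left(v \right)} = -8 + v v \left(- \frac{7}{4}\right) = -8 + v^{2} \left(- \frac{7}{4}\right) = -8 - \frac{7 v^{2}}{4}$)
$72 V{\left(z \right)} \left(-13\right) = 72 \left(-8 - \frac{7 \cdot 4^{2}}{4}\right) \left(-13\right) = 72 \left(-8 - 28\right) \left(-13\right) = 72 \left(-36\right) \left(-13\right) = \left(-2592\right) \left(-13\right) = 33696$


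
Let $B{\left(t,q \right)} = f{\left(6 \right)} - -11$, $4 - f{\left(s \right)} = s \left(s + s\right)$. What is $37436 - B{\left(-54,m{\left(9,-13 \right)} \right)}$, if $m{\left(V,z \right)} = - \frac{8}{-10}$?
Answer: $37493$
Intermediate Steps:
$m{\left(V,z \right)} = \frac{4}{5}$ ($m{\left(V,z \right)} = \left(-8\right) \left(- \frac{1}{10}\right) = \frac{4}{5}$)
$f{\left(s \right)} = 4 - 2 s^{2}$ ($f{\left(s \right)} = 4 - s \left(s + s\right) = 4 - s 2 s = 4 - 2 s^{2}$)
$B{\left(t,q \right)} = -57$ ($B{\left(t,q \right)} = \left(4 - 2 \cdot 6^{2}\right) - -11 = \left(4 - 72\right) + 11 = -68 + 11 = -57$)
$37436 - B{\left(-54,m{\left(9,-13 \right)} \right)} = 37436 - -57 = 37436 + 57 = 37493$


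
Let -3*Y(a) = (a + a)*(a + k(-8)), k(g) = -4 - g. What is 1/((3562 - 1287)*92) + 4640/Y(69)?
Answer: -21111927/15278900 ≈ -1.3818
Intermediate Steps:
Y(a) = -2*a*(4 + a)/3 (Y(a) = -(a + a)*(a + (-4 - 1*(-8)))/3 = -2*a*(a + (-4 + 8))/3 = -2*a*(a + 4)/3 = -2*a*(4 + a)/3)
1/((3562 - 1287)*92) + 4640/Y(69) = 1/((3562 - 1287)*92) + 4640/((-⅔*69*(4 + 69))) = (1/92)/2275 + 4640/((-⅔*69*73)) = (1/2275)*(1/92) + 4640/(-3358) = 1/209300 + 4640*(-1/3358) = 1/209300 - 2320/1679 = -21111927/15278900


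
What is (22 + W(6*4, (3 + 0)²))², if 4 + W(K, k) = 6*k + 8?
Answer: 6400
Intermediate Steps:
W(K, k) = 4 + 6*k (W(K, k) = -4 + (6*k + 8) = -4 + (8 + 6*k) = 4 + 6*k)
(22 + W(6*4, (3 + 0)²))² = (22 + (4 + 6*(3 + 0)²))² = (22 + (4 + 6*3²))² = (22 + (4 + 6*9))² = (22 + (4 + 54))² = (22 + 58)² = 80² = 6400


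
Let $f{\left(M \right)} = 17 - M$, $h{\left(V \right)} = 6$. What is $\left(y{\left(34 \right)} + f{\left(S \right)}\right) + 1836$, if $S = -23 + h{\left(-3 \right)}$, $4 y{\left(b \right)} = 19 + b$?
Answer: $\frac{7533}{4} \approx 1883.3$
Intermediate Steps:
$y{\left(b \right)} = \frac{19}{4} + \frac{b}{4}$ ($y{\left(b \right)} = \frac{19 + b}{4} = \frac{19}{4} + \frac{b}{4}$)
$S = -17$ ($S = -23 + 6 = -17$)
$\left(y{\left(34 \right)} + f{\left(S \right)}\right) + 1836 = \left(\left(\frac{19}{4} + \frac{1}{4} \cdot 34\right) + \left(17 - -17\right)\right) + 1836 = \left(\left(\frac{19}{4} + \frac{17}{2}\right) + \left(17 + 17\right)\right) + 1836 = \left(\frac{53}{4} + 34\right) + 1836 = \frac{189}{4} + 1836 = \frac{7533}{4}$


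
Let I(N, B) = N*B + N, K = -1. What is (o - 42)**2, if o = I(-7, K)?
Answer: 1764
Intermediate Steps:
I(N, B) = N + B*N (I(N, B) = B*N + N = N + B*N)
o = 0 (o = -7*(1 - 1) = -7*0 = 0)
(o - 42)**2 = (0 - 42)**2 = (-42)**2 = 1764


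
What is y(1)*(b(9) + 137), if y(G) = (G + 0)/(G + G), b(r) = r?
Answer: 73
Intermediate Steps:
y(G) = 1/2 (y(G) = G/((2*G)) = G*(1/(2*G)) = 1/2)
y(1)*(b(9) + 137) = (9 + 137)/2 = (1/2)*146 = 73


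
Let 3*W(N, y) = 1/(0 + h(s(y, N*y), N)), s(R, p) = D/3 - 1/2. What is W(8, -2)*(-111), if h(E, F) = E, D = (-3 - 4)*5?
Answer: 222/73 ≈ 3.0411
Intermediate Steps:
D = -35 (D = -7*5 = -35)
s(R, p) = -73/6 (s(R, p) = -35/3 - 1/2 = -35*⅓ - 1*½ = -35/3 - ½ = -73/6)
W(N, y) = -2/73 (W(N, y) = 1/(3*(0 - 73/6)) = 1/(3*(-73/6)) = (⅓)*(-6/73) = -2/73)
W(8, -2)*(-111) = -2/73*(-111) = 222/73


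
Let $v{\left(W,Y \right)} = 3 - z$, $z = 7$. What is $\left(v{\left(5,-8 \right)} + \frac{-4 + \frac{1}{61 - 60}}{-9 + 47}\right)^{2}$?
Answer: $\frac{24025}{1444} \approx 16.638$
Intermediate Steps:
$v{\left(W,Y \right)} = -4$ ($v{\left(W,Y \right)} = 3 - 7 = -4$)
$\left(v{\left(5,-8 \right)} + \frac{-4 + \frac{1}{61 - 60}}{-9 + 47}\right)^{2} = \left(-4 + \frac{-4 + \frac{1}{61 - 60}}{-9 + 47}\right)^{2} = \left(-4 + \frac{-4 + 1^{-1}}{38}\right)^{2} = \left(-4 + \left(-4 + 1\right) \frac{1}{38}\right)^{2} = \left(-4 - \frac{3}{38}\right)^{2} = \left(- \frac{155}{38}\right)^{2} = \frac{24025}{1444}$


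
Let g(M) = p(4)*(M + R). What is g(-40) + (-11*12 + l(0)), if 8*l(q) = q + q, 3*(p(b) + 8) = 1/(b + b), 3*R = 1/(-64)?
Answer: 858815/4608 ≈ 186.37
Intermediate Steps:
R = -1/192 (R = (1/3)/(-64) = (1/3)*(-1/64) = -1/192 ≈ -0.0052083)
p(b) = -8 + 1/(6*b) (p(b) = -8 + 1/(3*(b + b)) = -8 + 1/(3*((2*b))) = -8 + (1/(2*b))/3 = -8 + 1/(6*b))
l(q) = q/4 (l(q) = (q + q)/8 = (2*q)/8 = q/4)
g(M) = 191/4608 - 191*M/24 (g(M) = (-8 + (1/6)/4)*(M - 1/192) = (-8 + (1/6)*(1/4))*(-1/192 + M) = (-8 + 1/24)*(-1/192 + M) = -191*(-1/192 + M)/24 = 191/4608 - 191*M/24)
g(-40) + (-11*12 + l(0)) = (191/4608 - 191/24*(-40)) + (-11*12 + (1/4)*0) = (191/4608 + 955/3) + (-132 + 0) = 1467071/4608 - 132 = 858815/4608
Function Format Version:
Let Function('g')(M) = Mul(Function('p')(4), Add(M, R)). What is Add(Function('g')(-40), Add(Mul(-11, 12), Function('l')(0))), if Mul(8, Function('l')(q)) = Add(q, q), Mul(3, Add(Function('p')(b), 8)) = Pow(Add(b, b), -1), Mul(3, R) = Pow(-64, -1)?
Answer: Rational(858815, 4608) ≈ 186.37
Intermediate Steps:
R = Rational(-1, 192) (R = Mul(Rational(1, 3), Pow(-64, -1)) = Mul(Rational(1, 3), Rational(-1, 64)) = Rational(-1, 192) ≈ -0.0052083)
Function('p')(b) = Add(-8, Mul(Rational(1, 6), Pow(b, -1))) (Function('p')(b) = Add(-8, Mul(Rational(1, 3), Pow(Add(b, b), -1))) = Add(-8, Mul(Rational(1, 3), Pow(Mul(2, b), -1))) = Add(-8, Mul(Rational(1, 3), Mul(Rational(1, 2), Pow(b, -1)))) = Add(-8, Mul(Rational(1, 6), Pow(b, -1))))
Function('l')(q) = Mul(Rational(1, 4), q) (Function('l')(q) = Mul(Rational(1, 8), Add(q, q)) = Mul(Rational(1, 8), Mul(2, q)) = Mul(Rational(1, 4), q))
Function('g')(M) = Add(Rational(191, 4608), Mul(Rational(-191, 24), M)) (Function('g')(M) = Mul(Add(-8, Mul(Rational(1, 6), Pow(4, -1))), Add(M, Rational(-1, 192))) = Mul(Add(-8, Mul(Rational(1, 6), Rational(1, 4))), Add(Rational(-1, 192), M)) = Mul(Add(-8, Rational(1, 24)), Add(Rational(-1, 192), M)) = Mul(Rational(-191, 24), Add(Rational(-1, 192), M)) = Add(Rational(191, 4608), Mul(Rational(-191, 24), M)))
Add(Function('g')(-40), Add(Mul(-11, 12), Function('l')(0))) = Add(Add(Rational(191, 4608), Mul(Rational(-191, 24), -40)), Add(Mul(-11, 12), Mul(Rational(1, 4), 0))) = Add(Add(Rational(191, 4608), Rational(955, 3)), Add(-132, 0)) = Add(Rational(1467071, 4608), -132) = Rational(858815, 4608)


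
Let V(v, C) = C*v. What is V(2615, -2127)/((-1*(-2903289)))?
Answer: -1854035/967763 ≈ -1.9158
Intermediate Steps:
V(2615, -2127)/((-1*(-2903289))) = (-2127*2615)/((-1*(-2903289))) = -5562105/2903289 = -5562105*1/2903289 = -1854035/967763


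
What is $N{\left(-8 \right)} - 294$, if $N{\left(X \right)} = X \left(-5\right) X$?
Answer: $-614$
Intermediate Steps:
$N{\left(X \right)} = - 5 X^{2}$ ($N{\left(X \right)} = - 5 X X = - 5 X^{2}$)
$N{\left(-8 \right)} - 294 = - 5 \left(-8\right)^{2} - 294 = \left(-5\right) 64 - 294 = -320 - 294 = -614$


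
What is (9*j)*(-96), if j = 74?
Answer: -63936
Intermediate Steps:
(9*j)*(-96) = (9*74)*(-96) = 666*(-96) = -63936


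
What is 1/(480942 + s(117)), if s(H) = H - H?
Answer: 1/480942 ≈ 2.0793e-6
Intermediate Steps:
s(H) = 0
1/(480942 + s(117)) = 1/(480942 + 0) = 1/480942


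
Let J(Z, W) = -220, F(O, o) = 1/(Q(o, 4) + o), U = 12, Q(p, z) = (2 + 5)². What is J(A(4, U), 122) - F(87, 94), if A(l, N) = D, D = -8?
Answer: -31461/143 ≈ -220.01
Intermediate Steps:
Q(p, z) = 49 (Q(p, z) = 7² = 49)
F(O, o) = 1/(49 + o)
A(l, N) = -8
J(A(4, U), 122) - F(87, 94) = -220 - 1/(49 + 94) = -220 - 1/143 = -31461/143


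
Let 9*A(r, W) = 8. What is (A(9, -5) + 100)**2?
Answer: 824464/81 ≈ 10179.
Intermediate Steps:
A(r, W) = 8/9 (A(r, W) = (1/9)*8 = 8/9)
(A(9, -5) + 100)**2 = (8/9 + 100)**2 = (908/9)**2 = 824464/81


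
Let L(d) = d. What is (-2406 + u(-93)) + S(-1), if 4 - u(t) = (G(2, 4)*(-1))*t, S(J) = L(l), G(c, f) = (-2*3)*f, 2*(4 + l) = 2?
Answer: -173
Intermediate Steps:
l = -3 (l = -4 + (½)*2 = -4 + 1 = -3)
G(c, f) = -6*f
S(J) = -3
u(t) = 4 - 24*t (u(t) = 4 - -6*4*(-1)*t = 4 - (-24*(-1))*t = 4 - 24*t)
(-2406 + u(-93)) + S(-1) = (-2406 + (4 - 24*(-93))) - 3 = (-2406 + (4 + 2232)) - 3 = (-2406 + 2236) - 3 = -170 - 3 = -173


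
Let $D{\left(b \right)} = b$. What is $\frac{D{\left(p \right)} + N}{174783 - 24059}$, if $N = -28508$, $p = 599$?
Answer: $- \frac{3987}{21532} \approx -0.18517$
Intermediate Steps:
$\frac{D{\left(p \right)} + N}{174783 - 24059} = \frac{599 - 28508}{174783 - 24059} = - \frac{27909}{150724} = \left(-27909\right) \frac{1}{150724} = - \frac{3987}{21532}$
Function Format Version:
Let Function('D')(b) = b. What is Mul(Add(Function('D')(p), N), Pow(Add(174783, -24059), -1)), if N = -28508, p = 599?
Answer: Rational(-3987, 21532) ≈ -0.18517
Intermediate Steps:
Mul(Add(Function('D')(p), N), Pow(Add(174783, -24059), -1)) = Mul(Add(599, -28508), Pow(Add(174783, -24059), -1)) = Mul(-27909, Pow(150724, -1)) = Mul(-27909, Rational(1, 150724)) = Rational(-3987, 21532)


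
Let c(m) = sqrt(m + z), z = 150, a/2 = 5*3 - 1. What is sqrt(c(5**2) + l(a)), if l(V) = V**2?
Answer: sqrt(784 + 5*sqrt(7)) ≈ 28.235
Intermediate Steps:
a = 28 (a = 2*(5*3 - 1) = 2*(15 - 1) = 2*14 = 28)
c(m) = sqrt(150 + m) (c(m) = sqrt(m + 150) = sqrt(150 + m))
sqrt(c(5**2) + l(a)) = sqrt(sqrt(150 + 5**2) + 28**2) = sqrt(sqrt(150 + 25) + 784) = sqrt(sqrt(175) + 784) = sqrt(5*sqrt(7) + 784) = sqrt(784 + 5*sqrt(7))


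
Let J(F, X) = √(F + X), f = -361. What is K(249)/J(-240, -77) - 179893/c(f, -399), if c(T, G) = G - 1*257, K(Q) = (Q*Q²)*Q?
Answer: 179893/656 - 3844124001*I*√317/317 ≈ 274.23 - 2.1591e+8*I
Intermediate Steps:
K(Q) = Q⁴ (K(Q) = Q³*Q = Q⁴)
c(T, G) = -257 + G (c(T, G) = G - 257 = -257 + G)
K(249)/J(-240, -77) - 179893/c(f, -399) = 249⁴/(√(-240 - 77)) - 179893/(-257 - 399) = 3844124001/(√(-317)) - 179893/(-656) = 3844124001/((I*√317)) - 179893*(-1/656) = 3844124001*(-I*√317/317) + 179893/656 = -3844124001*I*√317/317 + 179893/656 = 179893/656 - 3844124001*I*√317/317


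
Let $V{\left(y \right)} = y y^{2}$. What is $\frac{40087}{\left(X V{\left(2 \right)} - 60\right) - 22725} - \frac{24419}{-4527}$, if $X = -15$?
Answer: $\frac{13994198}{3840405} \approx 3.6439$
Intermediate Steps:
$V{\left(y \right)} = y^{3}$
$\frac{40087}{\left(X V{\left(2 \right)} - 60\right) - 22725} - \frac{24419}{-4527} = \frac{40087}{\left(- 15 \cdot 2^{3} - 60\right) - 22725} - \frac{24419}{-4527} = \frac{40087}{\left(\left(-15\right) 8 - 60\right) - 22725} - - \frac{24419}{4527} = \frac{40087}{\left(-120 - 60\right) - 22725} + \frac{24419}{4527} = \frac{40087}{-180 - 22725} + \frac{24419}{4527} = \frac{40087}{-22905} + \frac{24419}{4527} = 40087 \left(- \frac{1}{22905}\right) + \frac{24419}{4527} = - \frac{40087}{22905} + \frac{24419}{4527} = \frac{13994198}{3840405}$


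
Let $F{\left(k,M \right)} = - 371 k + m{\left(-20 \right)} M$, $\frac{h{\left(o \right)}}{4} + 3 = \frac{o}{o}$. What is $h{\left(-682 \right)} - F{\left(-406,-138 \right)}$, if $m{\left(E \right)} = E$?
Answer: $-153394$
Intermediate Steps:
$h{\left(o \right)} = -8$ ($h{\left(o \right)} = -12 + 4 \frac{o}{o} = -12 + 4 \cdot 1 = -12 + 4 = -8$)
$F{\left(k,M \right)} = - 371 k - 20 M$
$h{\left(-682 \right)} - F{\left(-406,-138 \right)} = -8 - \left(\left(-371\right) \left(-406\right) - -2760\right) = -8 - \left(150626 + 2760\right) = -8 - 153386 = -153394$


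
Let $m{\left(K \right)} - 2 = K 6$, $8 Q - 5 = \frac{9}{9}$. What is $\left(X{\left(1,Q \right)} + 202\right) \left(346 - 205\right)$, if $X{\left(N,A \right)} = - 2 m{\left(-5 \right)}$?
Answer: $36378$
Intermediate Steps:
$Q = \frac{3}{4}$ ($Q = \frac{5}{8} + \frac{9 \cdot \frac{1}{9}}{8} = \frac{5}{8} + \frac{1}{8} \cdot 1 = \frac{5}{8} + \frac{1}{8} = \frac{3}{4} \approx 0.75$)
$m{\left(K \right)} = 2 + 6 K$ ($m{\left(K \right)} = 2 + K 6 = 2 + 6 K$)
$X{\left(N,A \right)} = 56$ ($X{\left(N,A \right)} = - 2 \left(2 + 6 \left(-5\right)\right) = - 2 \left(2 - 30\right) = \left(-2\right) \left(-28\right) = 56$)
$\left(X{\left(1,Q \right)} + 202\right) \left(346 - 205\right) = \left(56 + 202\right) \left(346 - 205\right) = 258 \cdot 141 = 36378$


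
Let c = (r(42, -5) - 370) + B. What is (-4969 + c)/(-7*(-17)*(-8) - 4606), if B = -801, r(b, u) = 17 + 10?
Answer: 6113/5558 ≈ 1.0999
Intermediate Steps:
r(b, u) = 27
c = -1144 (c = (27 - 370) - 801 = -343 - 801 = -1144)
(-4969 + c)/(-7*(-17)*(-8) - 4606) = (-4969 - 1144)/(-7*(-17)*(-8) - 4606) = -6113/(119*(-8) - 4606) = -6113/(-952 - 4606) = -6113/(-5558) = -6113*(-1/5558) = 6113/5558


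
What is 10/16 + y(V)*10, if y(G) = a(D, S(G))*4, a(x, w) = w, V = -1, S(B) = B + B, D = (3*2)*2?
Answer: -635/8 ≈ -79.375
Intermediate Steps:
D = 12 (D = 6*2 = 12)
S(B) = 2*B
y(G) = 8*G (y(G) = (2*G)*4 = 8*G)
10/16 + y(V)*10 = 10/16 + (8*(-1))*10 = 10*(1/16) - 8*10 = 5/8 - 80 = -635/8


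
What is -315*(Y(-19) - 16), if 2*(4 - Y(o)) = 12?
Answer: 5670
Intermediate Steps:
Y(o) = -2 (Y(o) = 4 - ½*12 = 4 - 6 = -2)
-315*(Y(-19) - 16) = -315*(-2 - 16) = -315*(-18) = 5670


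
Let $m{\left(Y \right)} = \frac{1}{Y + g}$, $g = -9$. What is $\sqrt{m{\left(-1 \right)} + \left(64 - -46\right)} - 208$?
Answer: $-208 + \frac{\sqrt{10990}}{10} \approx -197.52$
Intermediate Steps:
$m{\left(Y \right)} = \frac{1}{-9 + Y}$ ($m{\left(Y \right)} = \frac{1}{Y - 9} = \frac{1}{-9 + Y}$)
$\sqrt{m{\left(-1 \right)} + \left(64 - -46\right)} - 208 = \sqrt{\frac{1}{-9 - 1} + \left(64 - -46\right)} - 208 = \sqrt{\frac{1}{-10} + \left(64 + 46\right)} - 208 = \sqrt{- \frac{1}{10} + 110} - 208 = \sqrt{\frac{1099}{10}} - 208 = \frac{\sqrt{10990}}{10} - 208 = -208 + \frac{\sqrt{10990}}{10}$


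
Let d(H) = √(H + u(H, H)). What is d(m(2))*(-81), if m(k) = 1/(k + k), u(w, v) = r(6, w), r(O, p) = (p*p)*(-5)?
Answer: -81*I/4 ≈ -20.25*I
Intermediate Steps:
r(O, p) = -5*p² (r(O, p) = p²*(-5) = -5*p²)
u(w, v) = -5*w²
m(k) = 1/(2*k)
d(H) = √(H - 5*H²)
d(m(2))*(-81) = √(((½)/2)*(1 - 5/(2*2)))*(-81) = √(((½)*(½))*(1 - 5/(2*2)))*(-81) = √((1 - 5*¼)/4)*(-81) = √((1 - 5/4)/4)*(-81) = √((¼)*(-¼))*(-81) = √(-1/16)*(-81) = (I/4)*(-81) = -81*I/4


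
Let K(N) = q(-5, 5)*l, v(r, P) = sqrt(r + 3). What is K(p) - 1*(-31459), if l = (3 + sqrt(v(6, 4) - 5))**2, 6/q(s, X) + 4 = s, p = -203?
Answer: 94363/3 - 4*I*sqrt(2) ≈ 31454.0 - 5.6569*I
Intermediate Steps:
q(s, X) = 6/(-4 + s)
v(r, P) = sqrt(3 + r)
l = (3 + I*sqrt(2))**2 (l = (3 + sqrt(sqrt(3 + 6) - 5))**2 = (3 + sqrt(sqrt(9) - 5))**2 = (3 + sqrt(3 - 5))**2 = (3 + sqrt(-2))**2 = (3 + I*sqrt(2))**2 ≈ 7.0 + 8.4853*I)
K(N) = -2*(3 + I*sqrt(2))**2/3 (K(N) = (6/(-4 - 5))*(3 + I*sqrt(2))**2 = (6/(-9))*(3 + I*sqrt(2))**2 = (6*(-1/9))*(3 + I*sqrt(2))**2 = -2*(3 + I*sqrt(2))**2/3)
K(p) - 1*(-31459) = (-14/3 - 4*I*sqrt(2)) - 1*(-31459) = (-14/3 - 4*I*sqrt(2)) + 31459 = 94363/3 - 4*I*sqrt(2)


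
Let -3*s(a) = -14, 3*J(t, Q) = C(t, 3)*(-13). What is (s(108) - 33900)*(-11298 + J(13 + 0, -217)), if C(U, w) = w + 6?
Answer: 384271394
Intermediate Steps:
C(U, w) = 6 + w
J(t, Q) = -39 (J(t, Q) = ((6 + 3)*(-13))/3 = (9*(-13))/3 = (1/3)*(-117) = -39)
s(a) = 14/3 (s(a) = -1/3*(-14) = 14/3)
(s(108) - 33900)*(-11298 + J(13 + 0, -217)) = (14/3 - 33900)*(-11298 - 39) = -101686/3*(-11337) = 384271394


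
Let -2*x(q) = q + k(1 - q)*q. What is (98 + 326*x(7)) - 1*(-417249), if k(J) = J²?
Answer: 375130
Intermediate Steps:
x(q) = -q/2 - q*(1 - q)²/2 (x(q) = -(q + (1 - q)²*q)/2 = -(q + q*(1 - q)²)/2 = -q/2 - q*(1 - q)²/2)
(98 + 326*x(7)) - 1*(-417249) = (98 + 326*(7*(-1 + 7 - ½*7²))) - 1*(-417249) = (98 + 326*(7*(-1 + 7 - ½*49))) + 417249 = (98 + 326*(7*(-1 + 7 - 49/2))) + 417249 = (98 + 326*(7*(-37/2))) + 417249 = (98 + 326*(-259/2)) + 417249 = (98 - 42217) + 417249 = -42119 + 417249 = 375130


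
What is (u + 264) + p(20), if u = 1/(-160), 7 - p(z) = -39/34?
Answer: 740223/2720 ≈ 272.14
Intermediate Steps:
p(z) = 277/34 (p(z) = 7 - (-1)*39/34 = 7 - 1*(-39/34) = 7 + 39/34 = 277/34)
u = -1/160 ≈ -0.0062500
(u + 264) + p(20) = (-1/160 + 264) + 277/34 = 42239/160 + 277/34 = 740223/2720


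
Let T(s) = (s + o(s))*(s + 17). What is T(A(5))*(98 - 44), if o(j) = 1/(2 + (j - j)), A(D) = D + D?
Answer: 15309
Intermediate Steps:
A(D) = 2*D
o(j) = ½ (o(j) = 1/(2 + 0) = 1/2 = ½)
T(s) = (½ + s)*(17 + s) (T(s) = (s + ½)*(s + 17) = (½ + s)*(17 + s))
T(A(5))*(98 - 44) = (17/2 + (2*5)² + 35*(2*5)/2)*(98 - 44) = (17/2 + 10² + (35/2)*10)*54 = (17/2 + 100 + 175)*54 = (567/2)*54 = 15309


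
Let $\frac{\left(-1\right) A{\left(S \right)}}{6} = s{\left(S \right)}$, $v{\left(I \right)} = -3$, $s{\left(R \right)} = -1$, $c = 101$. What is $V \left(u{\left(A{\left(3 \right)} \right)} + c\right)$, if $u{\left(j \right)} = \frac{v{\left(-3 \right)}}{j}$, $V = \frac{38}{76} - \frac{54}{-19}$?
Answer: $\frac{25527}{76} \approx 335.88$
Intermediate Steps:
$A{\left(S \right)} = 6$ ($A{\left(S \right)} = \left(-6\right) \left(-1\right) = 6$)
$V = \frac{127}{38}$ ($V = 38 \cdot \frac{1}{76} - - \frac{54}{19} = \frac{1}{2} + \frac{54}{19} = \frac{127}{38} \approx 3.3421$)
$u{\left(j \right)} = - \frac{3}{j}$
$V \left(u{\left(A{\left(3 \right)} \right)} + c\right) = \frac{127 \left(- \frac{3}{6} + 101\right)}{38} = \frac{127 \left(\left(-3\right) \frac{1}{6} + 101\right)}{38} = \frac{127 \left(- \frac{1}{2} + 101\right)}{38} = \frac{127}{38} \cdot \frac{201}{2} = \frac{25527}{76}$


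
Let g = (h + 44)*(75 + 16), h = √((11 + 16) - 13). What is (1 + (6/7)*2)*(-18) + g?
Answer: 27686/7 + 91*√14 ≈ 4295.6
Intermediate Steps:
h = √14 (h = √(27 - 13) = √14 ≈ 3.7417)
g = 4004 + 91*√14 (g = (√14 + 44)*(75 + 16) = (44 + √14)*91 = 4004 + 91*√14 ≈ 4344.5)
(1 + (6/7)*2)*(-18) + g = (1 + (6/7)*2)*(-18) + (4004 + 91*√14) = (1 + 12/7)*(-18) + (4004 + 91*√14) = (19/7)*(-18) + (4004 + 91*√14) = -342/7 + (4004 + 91*√14) = 27686/7 + 91*√14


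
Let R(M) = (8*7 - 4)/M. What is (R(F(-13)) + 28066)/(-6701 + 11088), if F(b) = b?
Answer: 28062/4387 ≈ 6.3966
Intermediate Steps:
R(M) = 52/M (R(M) = (56 - 4)/M = 52/M)
(R(F(-13)) + 28066)/(-6701 + 11088) = (52/(-13) + 28066)/(-6701 + 11088) = (52*(-1/13) + 28066)/4387 = (-4 + 28066)*(1/4387) = 28062*(1/4387) = 28062/4387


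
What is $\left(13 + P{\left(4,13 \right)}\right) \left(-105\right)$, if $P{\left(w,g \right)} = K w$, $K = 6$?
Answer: $-3885$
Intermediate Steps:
$P{\left(w,g \right)} = 6 w$
$\left(13 + P{\left(4,13 \right)}\right) \left(-105\right) = \left(13 + 6 \cdot 4\right) \left(-105\right) = \left(13 + 24\right) \left(-105\right) = 37 \left(-105\right) = -3885$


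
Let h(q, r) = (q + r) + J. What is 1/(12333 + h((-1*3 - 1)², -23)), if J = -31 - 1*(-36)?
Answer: 1/12331 ≈ 8.1096e-5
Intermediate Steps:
J = 5 (J = -31 + 36 = 5)
h(q, r) = 5 + q + r (h(q, r) = (q + r) + 5 = 5 + q + r)
1/(12333 + h((-1*3 - 1)², -23)) = 1/(12333 + (5 + (-1*3 - 1)² - 23)) = 1/(12333 + (5 + (-3 - 1)² - 23)) = 1/(12333 + (5 + (-4)² - 23)) = 1/(12333 + (5 + 16 - 23)) = 1/(12333 - 2) = 1/12331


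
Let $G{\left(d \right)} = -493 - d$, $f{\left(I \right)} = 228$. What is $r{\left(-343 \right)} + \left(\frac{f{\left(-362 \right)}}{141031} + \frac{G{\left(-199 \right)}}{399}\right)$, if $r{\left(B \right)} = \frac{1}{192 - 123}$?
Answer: $- \frac{133257449}{184891641} \approx -0.72073$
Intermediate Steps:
$r{\left(B \right)} = \frac{1}{69}$
$r{\left(-343 \right)} + \left(\frac{f{\left(-362 \right)}}{141031} + \frac{G{\left(-199 \right)}}{399}\right) = \frac{1}{69} + \left(\frac{228}{141031} + \frac{-493 - -199}{399}\right) = \frac{1}{69} + \left(228 \cdot \frac{1}{141031} + \left(-493 + 199\right) \frac{1}{399}\right) = \frac{1}{69} + \left(\frac{228}{141031} - \frac{14}{19}\right) = \frac{1}{69} - \frac{1970102}{2679589} = - \frac{133257449}{184891641}$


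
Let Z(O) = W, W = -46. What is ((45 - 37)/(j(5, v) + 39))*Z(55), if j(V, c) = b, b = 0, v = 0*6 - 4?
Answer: -368/39 ≈ -9.4359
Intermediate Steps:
v = -4 (v = 0 - 4 = -4)
Z(O) = -46
j(V, c) = 0
((45 - 37)/(j(5, v) + 39))*Z(55) = ((45 - 37)/(0 + 39))*(-46) = (8/39)*(-46) = -368/39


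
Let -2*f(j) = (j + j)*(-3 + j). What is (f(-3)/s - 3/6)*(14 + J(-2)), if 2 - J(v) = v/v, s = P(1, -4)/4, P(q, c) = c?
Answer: 525/2 ≈ 262.50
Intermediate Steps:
f(j) = -j*(-3 + j) (f(j) = -(j + j)*(-3 + j)/2 = -2*j*(-3 + j)/2 = -j*(-3 + j))
s = -1 (s = -4/4 = -4*¼ = -1)
J(v) = 1 (J(v) = 2 - v/v = 2 - 1*1 = 2 - 1 = 1)
(f(-3)/s - 3/6)*(14 + J(-2)) = (-3*(3 - 1*(-3))/(-1) - 3/6)*(14 + 1) = (-3*(3 + 3)*(-1) - 3*⅙)*15 = (-3*6*(-1) - ½)*15 = (-18*(-1) - ½)*15 = (18 - ½)*15 = (35/2)*15 = 525/2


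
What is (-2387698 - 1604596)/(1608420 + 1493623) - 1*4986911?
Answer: -262196887313/52577 ≈ -4.9869e+6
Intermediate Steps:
(-2387698 - 1604596)/(1608420 + 1493623) - 1*4986911 = -3992294/3102043 - 4986911 = -3992294*1/3102043 - 4986911 = -67666/52577 - 4986911 = -262196887313/52577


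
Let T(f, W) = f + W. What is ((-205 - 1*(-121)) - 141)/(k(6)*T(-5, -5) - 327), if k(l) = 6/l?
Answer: 225/337 ≈ 0.66766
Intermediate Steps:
T(f, W) = W + f
((-205 - 1*(-121)) - 141)/(k(6)*T(-5, -5) - 327) = ((-205 - 1*(-121)) - 141)/((6/6)*(-5 - 5) - 327) = ((-205 + 121) - 141)/((6*(⅙))*(-10) - 327) = (-84 - 141)/(1*(-10) - 327) = -225/(-10 - 327) = -225/(-337) = -225*(-1/337) = 225/337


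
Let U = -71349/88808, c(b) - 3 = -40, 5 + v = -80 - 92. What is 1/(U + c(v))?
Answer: -5224/197485 ≈ -0.026453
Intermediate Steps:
v = -177 (v = -5 + (-80 - 92) = -5 - 172 = -177)
c(b) = -37 (c(b) = 3 - 40 = -37)
U = -4197/5224 (U = -71349*1/88808 = -4197/5224 ≈ -0.80341)
1/(U + c(v)) = 1/(-4197/5224 - 37) = 1/(-197485/5224) = -5224/197485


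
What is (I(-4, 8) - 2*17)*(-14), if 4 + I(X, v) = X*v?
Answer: 980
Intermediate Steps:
I(X, v) = -4 + X*v
(I(-4, 8) - 2*17)*(-14) = ((-4 - 4*8) - 2*17)*(-14) = ((-4 - 32) - 34)*(-14) = (-36 - 34)*(-14) = -70*(-14) = 980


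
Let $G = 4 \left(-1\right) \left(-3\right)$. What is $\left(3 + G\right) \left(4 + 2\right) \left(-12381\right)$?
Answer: $-1114290$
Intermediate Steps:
$G = 12$ ($G = \left(-4\right) \left(-3\right) = 12$)
$\left(3 + G\right) \left(4 + 2\right) \left(-12381\right) = \left(3 + 12\right) \left(4 + 2\right) \left(-12381\right) = 15 \cdot 6 \left(-12381\right) = 90 \left(-12381\right) = -1114290$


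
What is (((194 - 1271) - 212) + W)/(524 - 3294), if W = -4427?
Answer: 2858/1385 ≈ 2.0635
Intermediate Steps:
(((194 - 1271) - 212) + W)/(524 - 3294) = (((194 - 1271) - 212) - 4427)/(524 - 3294) = ((-1077 - 212) - 4427)/(-2770) = (-1289 - 4427)*(-1/2770) = -5716*(-1/2770) = 2858/1385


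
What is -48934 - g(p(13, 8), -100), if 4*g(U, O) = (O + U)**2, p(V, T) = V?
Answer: -203305/4 ≈ -50826.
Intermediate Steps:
g(U, O) = (O + U)**2/4
-48934 - g(p(13, 8), -100) = -48934 - (-100 + 13)**2/4 = -48934 - (-87)**2/4 = -48934 - 7569/4 = -203305/4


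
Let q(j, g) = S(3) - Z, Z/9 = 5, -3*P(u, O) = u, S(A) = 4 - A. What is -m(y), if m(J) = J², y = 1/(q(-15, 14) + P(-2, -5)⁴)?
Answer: -6561/12588304 ≈ -0.00052120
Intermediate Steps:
P(u, O) = -u/3
Z = 45 (Z = 9*5 = 45)
q(j, g) = -44 (q(j, g) = (4 - 1*3) - 1*45 = (4 - 3) - 45 = 1 - 45 = -44)
y = -81/3548 (y = 1/(-44 + (-⅓*(-2))⁴) = 1/(-44 + (⅔)⁴) = 1/(-44 + 16/81) = 1/(-3548/81) = -81/3548 ≈ -0.022830)
-m(y) = -(-81/3548)² = -1*6561/12588304 = -6561/12588304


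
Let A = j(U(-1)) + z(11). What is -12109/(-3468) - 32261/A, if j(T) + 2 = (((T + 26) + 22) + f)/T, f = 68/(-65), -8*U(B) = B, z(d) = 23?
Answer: -3479652703/44816964 ≈ -77.641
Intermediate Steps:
U(B) = -B/8
f = -68/65 (f = 68*(-1/65) = -68/65 ≈ -1.0462)
j(T) = -2 + (3052/65 + T)/T (j(T) = -2 + (((T + 26) + 22) - 68/65)/T = -2 + (((26 + T) + 22) - 68/65)/T = -2 + ((48 + T) - 68/65)/T = -2 + (3052/65 + T)/T)
A = 25846/65 (A = (3052/65 - (-1)*(-1)/8)/((-1/8*(-1))) + 23 = (3052/65 - 1*1/8)/(1/8) + 23 = 8*(3052/65 - 1/8) + 23 = 8*(24351/520) + 23 = 24351/65 + 23 = 25846/65 ≈ 397.63)
-12109/(-3468) - 32261/A = -12109/(-3468) - 32261/25846/65 = -12109*(-1/3468) - 32261*65/25846 = 12109/3468 - 2096965/25846 = -3479652703/44816964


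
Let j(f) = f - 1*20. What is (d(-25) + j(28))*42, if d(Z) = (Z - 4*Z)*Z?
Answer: -78414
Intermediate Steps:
j(f) = -20 + f (j(f) = f - 20 = -20 + f)
d(Z) = -3*Z² (d(Z) = (-3*Z)*Z = -3*Z²)
(d(-25) + j(28))*42 = (-3*(-25)² + (-20 + 28))*42 = (-3*625 + 8)*42 = (-1875 + 8)*42 = -1867*42 = -78414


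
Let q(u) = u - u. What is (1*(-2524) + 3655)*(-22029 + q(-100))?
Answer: -24914799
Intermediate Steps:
q(u) = 0
(1*(-2524) + 3655)*(-22029 + q(-100)) = (1*(-2524) + 3655)*(-22029 + 0) = (-2524 + 3655)*(-22029) = 1131*(-22029) = -24914799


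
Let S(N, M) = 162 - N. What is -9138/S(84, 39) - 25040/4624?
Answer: -460492/3757 ≈ -122.57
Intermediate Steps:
-9138/S(84, 39) - 25040/4624 = -9138/(162 - 1*84) - 25040/4624 = -9138/(162 - 84) - 25040*1/4624 = -9138/78 - 1565/289 = -9138*1/78 - 1565/289 = -1523/13 - 1565/289 = -460492/3757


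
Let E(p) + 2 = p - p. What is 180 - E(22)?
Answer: 182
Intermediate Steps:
E(p) = -2 (E(p) = -2 + (p - p) = -2 + 0 = -2)
180 - E(22) = 180 - 1*(-2) = 180 + 2 = 182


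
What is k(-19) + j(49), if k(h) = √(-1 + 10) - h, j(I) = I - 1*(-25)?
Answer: 96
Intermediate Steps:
j(I) = 25 + I (j(I) = I + 25 = 25 + I)
k(h) = 3 - h (k(h) = √9 - h = 3 - h)
k(-19) + j(49) = (3 - 1*(-19)) + (25 + 49) = (3 + 19) + 74 = 22 + 74 = 96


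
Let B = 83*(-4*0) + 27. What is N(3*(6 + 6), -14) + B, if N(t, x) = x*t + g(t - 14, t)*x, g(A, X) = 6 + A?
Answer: -869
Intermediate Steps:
N(t, x) = t*x + x*(-8 + t) (N(t, x) = x*t + (6 + (t - 14))*x = t*x + (6 + (-14 + t))*x = t*x + (-8 + t)*x = t*x + x*(-8 + t))
B = 27 (B = 83*0 + 27 = 0 + 27 = 27)
N(3*(6 + 6), -14) + B = 2*(-14)*(-4 + 3*(6 + 6)) + 27 = 2*(-14)*(-4 + 3*12) + 27 = 2*(-14)*(-4 + 36) + 27 = 2*(-14)*32 + 27 = -896 + 27 = -869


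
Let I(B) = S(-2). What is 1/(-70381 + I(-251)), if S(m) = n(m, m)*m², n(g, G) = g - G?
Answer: -1/70381 ≈ -1.4208e-5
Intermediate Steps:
S(m) = 0 (S(m) = (m - m)*m² = 0*m² = 0)
I(B) = 0
1/(-70381 + I(-251)) = 1/(-70381 + 0) = 1/(-70381) = -1/70381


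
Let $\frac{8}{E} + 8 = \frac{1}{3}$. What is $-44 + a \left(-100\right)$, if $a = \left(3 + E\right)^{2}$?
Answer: $- \frac{225776}{529} \approx -426.8$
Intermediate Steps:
$E = - \frac{24}{23}$ ($E = \frac{8}{-8 + \frac{1}{3}} = \frac{8}{- \frac{23}{3}} = 8 \left(- \frac{3}{23}\right) = - \frac{24}{23} \approx -1.0435$)
$a = \frac{2025}{529}$ ($a = \left(3 - \frac{24}{23}\right)^{2} = \left(\frac{45}{23}\right)^{2} = \frac{2025}{529} \approx 3.828$)
$-44 + a \left(-100\right) = -44 + \frac{2025}{529} \left(-100\right) = -44 - \frac{202500}{529} = - \frac{225776}{529}$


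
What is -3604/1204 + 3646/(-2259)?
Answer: -3132805/679959 ≈ -4.6073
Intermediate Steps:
-3604/1204 + 3646/(-2259) = -3604*1/1204 + 3646*(-1/2259) = -901/301 - 3646/2259 = -3132805/679959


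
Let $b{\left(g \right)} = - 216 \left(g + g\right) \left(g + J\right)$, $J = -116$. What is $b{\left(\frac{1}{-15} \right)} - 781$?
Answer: $- \frac{103093}{25} \approx -4123.7$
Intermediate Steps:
$b{\left(g \right)} = - 432 g \left(-116 + g\right)$ ($b{\left(g \right)} = - 216 \left(g + g\right) \left(g - 116\right) = - 216 \cdot 2 g \left(-116 + g\right) = - 432 g \left(-116 + g\right)$)
$b{\left(\frac{1}{-15} \right)} - 781 = \frac{432 \left(116 - \frac{1}{-15}\right)}{-15} - 781 = 432 \left(- \frac{1}{15}\right) \left(116 - - \frac{1}{15}\right) - 781 = 432 \left(- \frac{1}{15}\right) \left(116 + \frac{1}{15}\right) - 781 = 432 \left(- \frac{1}{15}\right) \frac{1741}{15} - 781 = - \frac{83568}{25} - 781 = - \frac{103093}{25}$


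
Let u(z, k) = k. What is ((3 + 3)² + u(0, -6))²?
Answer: 900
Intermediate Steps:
((3 + 3)² + u(0, -6))² = ((3 + 3)² - 6)² = (6² - 6)² = (36 - 6)² = 30² = 900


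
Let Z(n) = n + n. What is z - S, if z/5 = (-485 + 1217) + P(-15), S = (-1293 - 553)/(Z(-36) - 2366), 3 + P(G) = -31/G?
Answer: 13364785/3657 ≈ 3654.6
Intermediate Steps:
P(G) = -3 - 31/G
Z(n) = 2*n
S = 923/1219 (S = (-1293 - 553)/(2*(-36) - 2366) = -1846/(-72 - 2366) = -1846/(-2438) = -1846*(-1/2438) = 923/1219 ≈ 0.75718)
z = 10966/3 (z = 5*((-485 + 1217) + (-3 - 31/(-15))) = 5*(732 + (-3 - 31*(-1/15))) = 5*(732 + (-3 + 31/15)) = 5*(732 - 14/15) = 5*(10966/15) = 10966/3 ≈ 3655.3)
z - S = 10966/3 - 1*923/1219 = 10966/3 - 923/1219 = 13364785/3657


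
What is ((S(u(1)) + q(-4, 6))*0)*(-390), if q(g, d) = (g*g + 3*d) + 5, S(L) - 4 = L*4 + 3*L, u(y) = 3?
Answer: 0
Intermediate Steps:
S(L) = 4 + 7*L (S(L) = 4 + (L*4 + 3*L) = 4 + (4*L + 3*L) = 4 + 7*L)
q(g, d) = 5 + g² + 3*d (q(g, d) = (g² + 3*d) + 5 = 5 + g² + 3*d)
((S(u(1)) + q(-4, 6))*0)*(-390) = (((4 + 7*3) + (5 + (-4)² + 3*6))*0)*(-390) = (((4 + 21) + (5 + 16 + 18))*0)*(-390) = ((25 + 39)*0)*(-390) = (64*0)*(-390) = 0*(-390) = 0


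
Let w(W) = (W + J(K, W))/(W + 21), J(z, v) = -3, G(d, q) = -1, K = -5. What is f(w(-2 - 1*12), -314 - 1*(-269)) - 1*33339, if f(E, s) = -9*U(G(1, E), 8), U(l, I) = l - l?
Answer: -33339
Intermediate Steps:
w(W) = (-3 + W)/(21 + W) (w(W) = (W - 3)/(W + 21) = (-3 + W)/(21 + W))
U(l, I) = 0
f(E, s) = 0 (f(E, s) = -9*0 = 0)
f(w(-2 - 1*12), -314 - 1*(-269)) - 1*33339 = 0 - 1*33339 = 0 - 33339 = -33339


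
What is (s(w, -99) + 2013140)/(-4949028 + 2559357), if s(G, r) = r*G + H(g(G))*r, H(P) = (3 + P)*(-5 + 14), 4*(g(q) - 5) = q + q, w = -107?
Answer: -4128547/4779342 ≈ -0.86383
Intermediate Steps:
g(q) = 5 + q/2 (g(q) = 5 + (q + q)/4 = 5 + (2*q)/4 = 5 + q/2)
H(P) = 27 + 9*P (H(P) = (3 + P)*9 = 27 + 9*P)
s(G, r) = G*r + r*(72 + 9*G/2) (s(G, r) = r*G + (27 + 9*(5 + G/2))*r = G*r + (27 + (45 + 9*G/2))*r = G*r + (72 + 9*G/2)*r = G*r + r*(72 + 9*G/2))
(s(w, -99) + 2013140)/(-4949028 + 2559357) = ((½)*(-99)*(144 + 11*(-107)) + 2013140)/(-4949028 + 2559357) = ((½)*(-99)*(144 - 1177) + 2013140)/(-2389671) = ((½)*(-99)*(-1033) + 2013140)*(-1/2389671) = (102267/2 + 2013140)*(-1/2389671) = (4128547/2)*(-1/2389671) = -4128547/4779342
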